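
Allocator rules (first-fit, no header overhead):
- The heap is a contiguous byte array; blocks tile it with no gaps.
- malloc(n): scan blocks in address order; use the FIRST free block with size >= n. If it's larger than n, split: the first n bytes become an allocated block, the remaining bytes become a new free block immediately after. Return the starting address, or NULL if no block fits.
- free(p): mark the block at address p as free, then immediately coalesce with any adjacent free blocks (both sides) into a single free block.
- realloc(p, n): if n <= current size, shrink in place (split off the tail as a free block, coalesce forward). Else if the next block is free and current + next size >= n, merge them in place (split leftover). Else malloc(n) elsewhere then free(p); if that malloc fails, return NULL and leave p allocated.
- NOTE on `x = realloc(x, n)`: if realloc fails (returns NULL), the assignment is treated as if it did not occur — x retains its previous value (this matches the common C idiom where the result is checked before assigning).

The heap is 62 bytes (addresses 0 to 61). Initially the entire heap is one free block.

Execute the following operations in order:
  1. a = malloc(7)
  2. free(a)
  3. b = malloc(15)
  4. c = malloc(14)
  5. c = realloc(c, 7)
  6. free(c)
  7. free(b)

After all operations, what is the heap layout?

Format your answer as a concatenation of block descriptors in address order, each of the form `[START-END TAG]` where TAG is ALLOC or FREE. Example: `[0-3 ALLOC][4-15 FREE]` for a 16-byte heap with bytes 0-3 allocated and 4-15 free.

Answer: [0-61 FREE]

Derivation:
Op 1: a = malloc(7) -> a = 0; heap: [0-6 ALLOC][7-61 FREE]
Op 2: free(a) -> (freed a); heap: [0-61 FREE]
Op 3: b = malloc(15) -> b = 0; heap: [0-14 ALLOC][15-61 FREE]
Op 4: c = malloc(14) -> c = 15; heap: [0-14 ALLOC][15-28 ALLOC][29-61 FREE]
Op 5: c = realloc(c, 7) -> c = 15; heap: [0-14 ALLOC][15-21 ALLOC][22-61 FREE]
Op 6: free(c) -> (freed c); heap: [0-14 ALLOC][15-61 FREE]
Op 7: free(b) -> (freed b); heap: [0-61 FREE]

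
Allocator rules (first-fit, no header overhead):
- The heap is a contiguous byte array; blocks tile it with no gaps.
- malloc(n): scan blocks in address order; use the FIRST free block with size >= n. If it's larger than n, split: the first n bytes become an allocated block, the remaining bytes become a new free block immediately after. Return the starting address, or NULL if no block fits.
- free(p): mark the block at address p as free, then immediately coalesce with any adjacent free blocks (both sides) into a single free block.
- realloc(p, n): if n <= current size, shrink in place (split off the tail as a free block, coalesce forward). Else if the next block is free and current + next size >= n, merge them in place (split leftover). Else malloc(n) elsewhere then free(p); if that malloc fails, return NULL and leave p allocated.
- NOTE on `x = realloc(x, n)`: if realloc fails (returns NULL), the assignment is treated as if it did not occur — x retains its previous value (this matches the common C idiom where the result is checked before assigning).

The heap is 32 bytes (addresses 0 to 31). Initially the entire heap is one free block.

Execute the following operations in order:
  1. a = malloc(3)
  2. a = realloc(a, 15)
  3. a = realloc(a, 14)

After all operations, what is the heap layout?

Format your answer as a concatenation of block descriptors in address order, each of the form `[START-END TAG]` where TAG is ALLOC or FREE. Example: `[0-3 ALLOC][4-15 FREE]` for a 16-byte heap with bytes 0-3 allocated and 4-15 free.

Op 1: a = malloc(3) -> a = 0; heap: [0-2 ALLOC][3-31 FREE]
Op 2: a = realloc(a, 15) -> a = 0; heap: [0-14 ALLOC][15-31 FREE]
Op 3: a = realloc(a, 14) -> a = 0; heap: [0-13 ALLOC][14-31 FREE]

Answer: [0-13 ALLOC][14-31 FREE]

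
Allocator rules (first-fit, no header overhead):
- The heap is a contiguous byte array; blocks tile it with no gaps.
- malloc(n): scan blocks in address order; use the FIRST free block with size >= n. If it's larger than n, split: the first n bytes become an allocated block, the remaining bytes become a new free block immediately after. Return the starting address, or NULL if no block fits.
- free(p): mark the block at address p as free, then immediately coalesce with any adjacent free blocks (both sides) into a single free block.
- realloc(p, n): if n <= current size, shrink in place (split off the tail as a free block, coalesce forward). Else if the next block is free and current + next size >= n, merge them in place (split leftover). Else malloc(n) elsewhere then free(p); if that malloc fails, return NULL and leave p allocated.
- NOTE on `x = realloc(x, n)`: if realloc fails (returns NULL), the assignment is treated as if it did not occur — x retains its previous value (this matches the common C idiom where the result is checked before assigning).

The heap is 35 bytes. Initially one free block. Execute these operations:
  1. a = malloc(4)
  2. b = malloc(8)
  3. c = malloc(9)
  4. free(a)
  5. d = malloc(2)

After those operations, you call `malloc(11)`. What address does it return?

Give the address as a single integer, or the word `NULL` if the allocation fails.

Op 1: a = malloc(4) -> a = 0; heap: [0-3 ALLOC][4-34 FREE]
Op 2: b = malloc(8) -> b = 4; heap: [0-3 ALLOC][4-11 ALLOC][12-34 FREE]
Op 3: c = malloc(9) -> c = 12; heap: [0-3 ALLOC][4-11 ALLOC][12-20 ALLOC][21-34 FREE]
Op 4: free(a) -> (freed a); heap: [0-3 FREE][4-11 ALLOC][12-20 ALLOC][21-34 FREE]
Op 5: d = malloc(2) -> d = 0; heap: [0-1 ALLOC][2-3 FREE][4-11 ALLOC][12-20 ALLOC][21-34 FREE]
malloc(11): first-fit scan over [0-1 ALLOC][2-3 FREE][4-11 ALLOC][12-20 ALLOC][21-34 FREE] -> 21

Answer: 21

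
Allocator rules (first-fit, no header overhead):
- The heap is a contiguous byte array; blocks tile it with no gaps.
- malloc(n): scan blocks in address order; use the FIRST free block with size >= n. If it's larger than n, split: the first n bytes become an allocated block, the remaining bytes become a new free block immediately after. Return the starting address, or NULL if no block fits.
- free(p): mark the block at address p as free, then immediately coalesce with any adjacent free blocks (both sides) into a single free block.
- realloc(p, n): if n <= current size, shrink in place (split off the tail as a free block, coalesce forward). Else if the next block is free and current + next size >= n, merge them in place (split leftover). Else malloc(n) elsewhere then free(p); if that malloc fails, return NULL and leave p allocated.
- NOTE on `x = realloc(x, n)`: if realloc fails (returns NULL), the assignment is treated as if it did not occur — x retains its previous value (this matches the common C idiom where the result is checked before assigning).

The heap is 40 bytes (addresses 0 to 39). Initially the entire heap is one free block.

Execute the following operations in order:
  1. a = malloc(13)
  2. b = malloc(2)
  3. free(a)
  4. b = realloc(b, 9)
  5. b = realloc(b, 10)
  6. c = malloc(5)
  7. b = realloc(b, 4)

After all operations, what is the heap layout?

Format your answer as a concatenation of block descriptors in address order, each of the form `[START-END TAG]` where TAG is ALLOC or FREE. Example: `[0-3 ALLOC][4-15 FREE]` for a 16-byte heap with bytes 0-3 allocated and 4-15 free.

Answer: [0-4 ALLOC][5-12 FREE][13-16 ALLOC][17-39 FREE]

Derivation:
Op 1: a = malloc(13) -> a = 0; heap: [0-12 ALLOC][13-39 FREE]
Op 2: b = malloc(2) -> b = 13; heap: [0-12 ALLOC][13-14 ALLOC][15-39 FREE]
Op 3: free(a) -> (freed a); heap: [0-12 FREE][13-14 ALLOC][15-39 FREE]
Op 4: b = realloc(b, 9) -> b = 13; heap: [0-12 FREE][13-21 ALLOC][22-39 FREE]
Op 5: b = realloc(b, 10) -> b = 13; heap: [0-12 FREE][13-22 ALLOC][23-39 FREE]
Op 6: c = malloc(5) -> c = 0; heap: [0-4 ALLOC][5-12 FREE][13-22 ALLOC][23-39 FREE]
Op 7: b = realloc(b, 4) -> b = 13; heap: [0-4 ALLOC][5-12 FREE][13-16 ALLOC][17-39 FREE]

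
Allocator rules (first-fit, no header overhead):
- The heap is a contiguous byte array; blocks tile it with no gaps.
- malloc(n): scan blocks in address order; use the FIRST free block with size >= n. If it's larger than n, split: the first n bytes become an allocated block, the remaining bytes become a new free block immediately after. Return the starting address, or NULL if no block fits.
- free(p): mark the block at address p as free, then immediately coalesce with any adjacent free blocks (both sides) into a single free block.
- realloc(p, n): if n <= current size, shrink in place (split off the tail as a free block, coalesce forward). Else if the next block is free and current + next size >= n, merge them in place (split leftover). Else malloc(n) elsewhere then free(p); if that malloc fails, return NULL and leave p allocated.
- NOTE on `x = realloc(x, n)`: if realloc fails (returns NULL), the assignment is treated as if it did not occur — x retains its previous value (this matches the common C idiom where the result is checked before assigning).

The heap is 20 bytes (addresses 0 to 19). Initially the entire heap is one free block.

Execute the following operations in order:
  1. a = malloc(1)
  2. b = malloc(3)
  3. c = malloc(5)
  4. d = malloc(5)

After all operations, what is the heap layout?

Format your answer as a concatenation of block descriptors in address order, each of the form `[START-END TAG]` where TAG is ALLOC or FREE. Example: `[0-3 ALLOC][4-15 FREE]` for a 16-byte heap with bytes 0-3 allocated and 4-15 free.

Op 1: a = malloc(1) -> a = 0; heap: [0-0 ALLOC][1-19 FREE]
Op 2: b = malloc(3) -> b = 1; heap: [0-0 ALLOC][1-3 ALLOC][4-19 FREE]
Op 3: c = malloc(5) -> c = 4; heap: [0-0 ALLOC][1-3 ALLOC][4-8 ALLOC][9-19 FREE]
Op 4: d = malloc(5) -> d = 9; heap: [0-0 ALLOC][1-3 ALLOC][4-8 ALLOC][9-13 ALLOC][14-19 FREE]

Answer: [0-0 ALLOC][1-3 ALLOC][4-8 ALLOC][9-13 ALLOC][14-19 FREE]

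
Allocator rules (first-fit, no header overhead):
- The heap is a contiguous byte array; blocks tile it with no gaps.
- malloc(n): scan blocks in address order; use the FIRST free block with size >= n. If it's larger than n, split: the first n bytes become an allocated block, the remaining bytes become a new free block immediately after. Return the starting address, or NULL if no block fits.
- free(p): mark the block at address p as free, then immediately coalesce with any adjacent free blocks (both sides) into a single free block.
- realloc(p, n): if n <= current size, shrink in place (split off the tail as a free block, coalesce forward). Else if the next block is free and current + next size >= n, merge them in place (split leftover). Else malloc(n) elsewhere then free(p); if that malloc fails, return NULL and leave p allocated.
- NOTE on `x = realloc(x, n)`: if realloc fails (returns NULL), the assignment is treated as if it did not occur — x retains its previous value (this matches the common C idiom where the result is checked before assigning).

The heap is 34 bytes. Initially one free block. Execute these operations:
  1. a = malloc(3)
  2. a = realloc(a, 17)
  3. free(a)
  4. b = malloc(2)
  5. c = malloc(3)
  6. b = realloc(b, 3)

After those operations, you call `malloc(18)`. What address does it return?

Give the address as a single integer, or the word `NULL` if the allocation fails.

Answer: 8

Derivation:
Op 1: a = malloc(3) -> a = 0; heap: [0-2 ALLOC][3-33 FREE]
Op 2: a = realloc(a, 17) -> a = 0; heap: [0-16 ALLOC][17-33 FREE]
Op 3: free(a) -> (freed a); heap: [0-33 FREE]
Op 4: b = malloc(2) -> b = 0; heap: [0-1 ALLOC][2-33 FREE]
Op 5: c = malloc(3) -> c = 2; heap: [0-1 ALLOC][2-4 ALLOC][5-33 FREE]
Op 6: b = realloc(b, 3) -> b = 5; heap: [0-1 FREE][2-4 ALLOC][5-7 ALLOC][8-33 FREE]
malloc(18): first-fit scan over [0-1 FREE][2-4 ALLOC][5-7 ALLOC][8-33 FREE] -> 8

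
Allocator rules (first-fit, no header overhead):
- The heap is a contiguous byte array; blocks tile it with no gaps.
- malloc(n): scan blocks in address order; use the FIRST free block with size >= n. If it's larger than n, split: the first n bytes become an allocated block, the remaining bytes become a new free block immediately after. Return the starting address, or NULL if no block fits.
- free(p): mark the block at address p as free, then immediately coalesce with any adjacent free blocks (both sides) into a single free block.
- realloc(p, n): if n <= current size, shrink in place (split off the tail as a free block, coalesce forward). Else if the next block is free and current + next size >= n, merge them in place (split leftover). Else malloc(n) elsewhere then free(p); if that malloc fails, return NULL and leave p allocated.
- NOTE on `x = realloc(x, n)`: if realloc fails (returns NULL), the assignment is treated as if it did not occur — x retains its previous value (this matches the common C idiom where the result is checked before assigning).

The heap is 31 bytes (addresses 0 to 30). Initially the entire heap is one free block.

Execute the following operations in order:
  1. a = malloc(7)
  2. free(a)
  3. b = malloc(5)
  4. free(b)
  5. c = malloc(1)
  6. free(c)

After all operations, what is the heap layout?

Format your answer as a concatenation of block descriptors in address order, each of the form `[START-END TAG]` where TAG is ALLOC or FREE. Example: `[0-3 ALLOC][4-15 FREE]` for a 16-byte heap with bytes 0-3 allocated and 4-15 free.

Answer: [0-30 FREE]

Derivation:
Op 1: a = malloc(7) -> a = 0; heap: [0-6 ALLOC][7-30 FREE]
Op 2: free(a) -> (freed a); heap: [0-30 FREE]
Op 3: b = malloc(5) -> b = 0; heap: [0-4 ALLOC][5-30 FREE]
Op 4: free(b) -> (freed b); heap: [0-30 FREE]
Op 5: c = malloc(1) -> c = 0; heap: [0-0 ALLOC][1-30 FREE]
Op 6: free(c) -> (freed c); heap: [0-30 FREE]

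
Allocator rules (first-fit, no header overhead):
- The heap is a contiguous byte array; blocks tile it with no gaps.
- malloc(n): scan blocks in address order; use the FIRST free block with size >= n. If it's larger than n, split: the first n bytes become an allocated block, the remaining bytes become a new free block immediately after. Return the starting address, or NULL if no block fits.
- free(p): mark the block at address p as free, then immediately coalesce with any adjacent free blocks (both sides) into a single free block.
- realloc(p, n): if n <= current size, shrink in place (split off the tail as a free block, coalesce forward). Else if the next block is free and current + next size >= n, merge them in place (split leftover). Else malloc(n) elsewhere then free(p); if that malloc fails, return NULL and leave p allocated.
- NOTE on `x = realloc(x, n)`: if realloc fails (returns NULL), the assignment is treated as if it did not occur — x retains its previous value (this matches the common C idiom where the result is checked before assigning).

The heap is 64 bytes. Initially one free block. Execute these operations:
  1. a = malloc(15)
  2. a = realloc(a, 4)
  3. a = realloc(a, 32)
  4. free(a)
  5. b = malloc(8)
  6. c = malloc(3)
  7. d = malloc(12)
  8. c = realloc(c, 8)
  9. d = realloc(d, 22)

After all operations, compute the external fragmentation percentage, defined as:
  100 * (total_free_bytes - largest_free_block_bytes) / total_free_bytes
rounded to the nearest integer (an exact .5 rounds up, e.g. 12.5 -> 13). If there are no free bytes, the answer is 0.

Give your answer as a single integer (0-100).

Answer: 42

Derivation:
Op 1: a = malloc(15) -> a = 0; heap: [0-14 ALLOC][15-63 FREE]
Op 2: a = realloc(a, 4) -> a = 0; heap: [0-3 ALLOC][4-63 FREE]
Op 3: a = realloc(a, 32) -> a = 0; heap: [0-31 ALLOC][32-63 FREE]
Op 4: free(a) -> (freed a); heap: [0-63 FREE]
Op 5: b = malloc(8) -> b = 0; heap: [0-7 ALLOC][8-63 FREE]
Op 6: c = malloc(3) -> c = 8; heap: [0-7 ALLOC][8-10 ALLOC][11-63 FREE]
Op 7: d = malloc(12) -> d = 11; heap: [0-7 ALLOC][8-10 ALLOC][11-22 ALLOC][23-63 FREE]
Op 8: c = realloc(c, 8) -> c = 23; heap: [0-7 ALLOC][8-10 FREE][11-22 ALLOC][23-30 ALLOC][31-63 FREE]
Op 9: d = realloc(d, 22) -> d = 31; heap: [0-7 ALLOC][8-22 FREE][23-30 ALLOC][31-52 ALLOC][53-63 FREE]
Free blocks: [15 11] total_free=26 largest=15 -> 100*(26-15)/26 = 1100/26 ≈ 42.308 -> rounds to 42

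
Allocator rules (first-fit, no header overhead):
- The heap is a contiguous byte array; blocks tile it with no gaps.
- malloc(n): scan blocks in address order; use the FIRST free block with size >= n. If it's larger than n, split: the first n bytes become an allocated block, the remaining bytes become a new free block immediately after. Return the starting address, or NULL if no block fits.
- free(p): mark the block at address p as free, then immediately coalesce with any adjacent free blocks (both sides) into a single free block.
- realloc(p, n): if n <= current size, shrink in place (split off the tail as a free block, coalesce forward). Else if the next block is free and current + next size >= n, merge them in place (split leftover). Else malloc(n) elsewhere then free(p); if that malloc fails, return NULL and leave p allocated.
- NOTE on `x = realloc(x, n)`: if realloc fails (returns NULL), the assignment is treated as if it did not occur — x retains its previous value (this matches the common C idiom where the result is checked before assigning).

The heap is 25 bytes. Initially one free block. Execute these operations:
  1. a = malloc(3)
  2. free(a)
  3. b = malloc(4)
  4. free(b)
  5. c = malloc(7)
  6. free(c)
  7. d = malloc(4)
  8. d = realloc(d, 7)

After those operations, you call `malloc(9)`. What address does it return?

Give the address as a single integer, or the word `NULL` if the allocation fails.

Op 1: a = malloc(3) -> a = 0; heap: [0-2 ALLOC][3-24 FREE]
Op 2: free(a) -> (freed a); heap: [0-24 FREE]
Op 3: b = malloc(4) -> b = 0; heap: [0-3 ALLOC][4-24 FREE]
Op 4: free(b) -> (freed b); heap: [0-24 FREE]
Op 5: c = malloc(7) -> c = 0; heap: [0-6 ALLOC][7-24 FREE]
Op 6: free(c) -> (freed c); heap: [0-24 FREE]
Op 7: d = malloc(4) -> d = 0; heap: [0-3 ALLOC][4-24 FREE]
Op 8: d = realloc(d, 7) -> d = 0; heap: [0-6 ALLOC][7-24 FREE]
malloc(9): first-fit scan over [0-6 ALLOC][7-24 FREE] -> 7

Answer: 7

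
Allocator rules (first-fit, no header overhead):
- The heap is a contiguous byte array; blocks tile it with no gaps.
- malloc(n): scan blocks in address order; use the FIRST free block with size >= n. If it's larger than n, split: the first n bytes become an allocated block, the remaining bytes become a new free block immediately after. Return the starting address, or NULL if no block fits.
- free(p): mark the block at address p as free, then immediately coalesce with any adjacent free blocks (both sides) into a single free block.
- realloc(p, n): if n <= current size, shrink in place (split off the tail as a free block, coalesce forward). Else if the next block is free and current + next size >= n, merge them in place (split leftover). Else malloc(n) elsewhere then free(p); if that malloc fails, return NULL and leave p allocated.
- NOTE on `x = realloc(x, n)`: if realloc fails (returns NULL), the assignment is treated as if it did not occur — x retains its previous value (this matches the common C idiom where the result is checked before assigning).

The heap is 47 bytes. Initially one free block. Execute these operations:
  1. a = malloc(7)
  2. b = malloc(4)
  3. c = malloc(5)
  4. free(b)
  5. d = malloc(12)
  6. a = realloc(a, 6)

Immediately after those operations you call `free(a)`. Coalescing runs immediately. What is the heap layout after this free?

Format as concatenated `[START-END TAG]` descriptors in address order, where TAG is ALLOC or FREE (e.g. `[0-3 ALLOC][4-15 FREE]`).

Op 1: a = malloc(7) -> a = 0; heap: [0-6 ALLOC][7-46 FREE]
Op 2: b = malloc(4) -> b = 7; heap: [0-6 ALLOC][7-10 ALLOC][11-46 FREE]
Op 3: c = malloc(5) -> c = 11; heap: [0-6 ALLOC][7-10 ALLOC][11-15 ALLOC][16-46 FREE]
Op 4: free(b) -> (freed b); heap: [0-6 ALLOC][7-10 FREE][11-15 ALLOC][16-46 FREE]
Op 5: d = malloc(12) -> d = 16; heap: [0-6 ALLOC][7-10 FREE][11-15 ALLOC][16-27 ALLOC][28-46 FREE]
Op 6: a = realloc(a, 6) -> a = 0; heap: [0-5 ALLOC][6-10 FREE][11-15 ALLOC][16-27 ALLOC][28-46 FREE]
free(a): a = 0 -> block [0-5 ALLOC]; mark free, coalesce with adjacent free neighbors -> [0-10 FREE][11-15 ALLOC][16-27 ALLOC][28-46 FREE]

Answer: [0-10 FREE][11-15 ALLOC][16-27 ALLOC][28-46 FREE]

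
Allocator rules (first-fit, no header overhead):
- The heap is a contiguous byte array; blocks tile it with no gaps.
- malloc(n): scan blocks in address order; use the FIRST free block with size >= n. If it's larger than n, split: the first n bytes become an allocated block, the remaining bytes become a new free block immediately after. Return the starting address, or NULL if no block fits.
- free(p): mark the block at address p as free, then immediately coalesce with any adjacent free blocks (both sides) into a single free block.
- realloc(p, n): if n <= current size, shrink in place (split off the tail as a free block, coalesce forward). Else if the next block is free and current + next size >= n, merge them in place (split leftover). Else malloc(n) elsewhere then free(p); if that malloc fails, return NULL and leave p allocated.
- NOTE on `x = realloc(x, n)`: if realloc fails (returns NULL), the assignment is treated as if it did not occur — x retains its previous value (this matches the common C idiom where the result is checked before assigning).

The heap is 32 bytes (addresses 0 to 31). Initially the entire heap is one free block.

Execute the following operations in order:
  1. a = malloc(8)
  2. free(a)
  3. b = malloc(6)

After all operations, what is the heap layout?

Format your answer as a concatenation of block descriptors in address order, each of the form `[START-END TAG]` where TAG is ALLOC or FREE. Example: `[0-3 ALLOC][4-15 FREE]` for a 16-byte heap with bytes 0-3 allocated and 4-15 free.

Op 1: a = malloc(8) -> a = 0; heap: [0-7 ALLOC][8-31 FREE]
Op 2: free(a) -> (freed a); heap: [0-31 FREE]
Op 3: b = malloc(6) -> b = 0; heap: [0-5 ALLOC][6-31 FREE]

Answer: [0-5 ALLOC][6-31 FREE]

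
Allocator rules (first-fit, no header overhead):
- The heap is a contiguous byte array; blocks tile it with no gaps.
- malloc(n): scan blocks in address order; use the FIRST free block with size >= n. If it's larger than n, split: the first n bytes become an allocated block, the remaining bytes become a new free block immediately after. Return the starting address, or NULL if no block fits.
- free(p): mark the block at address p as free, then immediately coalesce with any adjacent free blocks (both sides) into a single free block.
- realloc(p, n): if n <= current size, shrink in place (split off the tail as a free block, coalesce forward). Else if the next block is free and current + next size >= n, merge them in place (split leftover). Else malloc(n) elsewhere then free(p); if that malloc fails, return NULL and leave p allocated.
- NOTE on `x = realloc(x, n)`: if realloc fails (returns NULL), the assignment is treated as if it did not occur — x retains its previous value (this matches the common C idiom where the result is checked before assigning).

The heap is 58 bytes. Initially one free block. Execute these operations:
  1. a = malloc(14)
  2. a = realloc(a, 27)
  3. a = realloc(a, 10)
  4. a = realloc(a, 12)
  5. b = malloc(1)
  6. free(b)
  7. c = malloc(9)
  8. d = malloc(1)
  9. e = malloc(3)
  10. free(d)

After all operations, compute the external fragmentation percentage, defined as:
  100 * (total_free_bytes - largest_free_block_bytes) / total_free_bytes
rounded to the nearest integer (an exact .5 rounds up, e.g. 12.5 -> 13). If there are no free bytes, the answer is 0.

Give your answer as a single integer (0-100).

Op 1: a = malloc(14) -> a = 0; heap: [0-13 ALLOC][14-57 FREE]
Op 2: a = realloc(a, 27) -> a = 0; heap: [0-26 ALLOC][27-57 FREE]
Op 3: a = realloc(a, 10) -> a = 0; heap: [0-9 ALLOC][10-57 FREE]
Op 4: a = realloc(a, 12) -> a = 0; heap: [0-11 ALLOC][12-57 FREE]
Op 5: b = malloc(1) -> b = 12; heap: [0-11 ALLOC][12-12 ALLOC][13-57 FREE]
Op 6: free(b) -> (freed b); heap: [0-11 ALLOC][12-57 FREE]
Op 7: c = malloc(9) -> c = 12; heap: [0-11 ALLOC][12-20 ALLOC][21-57 FREE]
Op 8: d = malloc(1) -> d = 21; heap: [0-11 ALLOC][12-20 ALLOC][21-21 ALLOC][22-57 FREE]
Op 9: e = malloc(3) -> e = 22; heap: [0-11 ALLOC][12-20 ALLOC][21-21 ALLOC][22-24 ALLOC][25-57 FREE]
Op 10: free(d) -> (freed d); heap: [0-11 ALLOC][12-20 ALLOC][21-21 FREE][22-24 ALLOC][25-57 FREE]
Free blocks: [1 33] total_free=34 largest=33 -> 100*(34-33)/34 = 100/34 ≈ 2.941 -> rounds to 3

Answer: 3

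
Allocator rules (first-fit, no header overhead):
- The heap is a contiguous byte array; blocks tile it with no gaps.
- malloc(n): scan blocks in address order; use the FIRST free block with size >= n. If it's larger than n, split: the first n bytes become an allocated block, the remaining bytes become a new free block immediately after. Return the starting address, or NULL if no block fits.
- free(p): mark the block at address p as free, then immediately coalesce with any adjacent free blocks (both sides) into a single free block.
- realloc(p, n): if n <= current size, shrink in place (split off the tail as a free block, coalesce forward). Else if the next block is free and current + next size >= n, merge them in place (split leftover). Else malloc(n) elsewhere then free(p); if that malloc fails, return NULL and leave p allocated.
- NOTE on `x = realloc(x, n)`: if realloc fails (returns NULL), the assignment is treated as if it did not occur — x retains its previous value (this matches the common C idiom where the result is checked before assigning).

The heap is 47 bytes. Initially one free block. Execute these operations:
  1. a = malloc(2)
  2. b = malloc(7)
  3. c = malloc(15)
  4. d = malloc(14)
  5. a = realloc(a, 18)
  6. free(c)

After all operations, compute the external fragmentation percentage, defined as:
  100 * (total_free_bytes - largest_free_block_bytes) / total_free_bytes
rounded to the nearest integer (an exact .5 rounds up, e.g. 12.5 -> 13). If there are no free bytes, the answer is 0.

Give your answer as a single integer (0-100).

Op 1: a = malloc(2) -> a = 0; heap: [0-1 ALLOC][2-46 FREE]
Op 2: b = malloc(7) -> b = 2; heap: [0-1 ALLOC][2-8 ALLOC][9-46 FREE]
Op 3: c = malloc(15) -> c = 9; heap: [0-1 ALLOC][2-8 ALLOC][9-23 ALLOC][24-46 FREE]
Op 4: d = malloc(14) -> d = 24; heap: [0-1 ALLOC][2-8 ALLOC][9-23 ALLOC][24-37 ALLOC][38-46 FREE]
Op 5: a = realloc(a, 18) -> NULL (a unchanged); heap: [0-1 ALLOC][2-8 ALLOC][9-23 ALLOC][24-37 ALLOC][38-46 FREE]
Op 6: free(c) -> (freed c); heap: [0-1 ALLOC][2-8 ALLOC][9-23 FREE][24-37 ALLOC][38-46 FREE]
Free blocks: [15 9] total_free=24 largest=15 -> 100*(24-15)/24 = 900/24 = 37.5 -> rounds to 38

Answer: 38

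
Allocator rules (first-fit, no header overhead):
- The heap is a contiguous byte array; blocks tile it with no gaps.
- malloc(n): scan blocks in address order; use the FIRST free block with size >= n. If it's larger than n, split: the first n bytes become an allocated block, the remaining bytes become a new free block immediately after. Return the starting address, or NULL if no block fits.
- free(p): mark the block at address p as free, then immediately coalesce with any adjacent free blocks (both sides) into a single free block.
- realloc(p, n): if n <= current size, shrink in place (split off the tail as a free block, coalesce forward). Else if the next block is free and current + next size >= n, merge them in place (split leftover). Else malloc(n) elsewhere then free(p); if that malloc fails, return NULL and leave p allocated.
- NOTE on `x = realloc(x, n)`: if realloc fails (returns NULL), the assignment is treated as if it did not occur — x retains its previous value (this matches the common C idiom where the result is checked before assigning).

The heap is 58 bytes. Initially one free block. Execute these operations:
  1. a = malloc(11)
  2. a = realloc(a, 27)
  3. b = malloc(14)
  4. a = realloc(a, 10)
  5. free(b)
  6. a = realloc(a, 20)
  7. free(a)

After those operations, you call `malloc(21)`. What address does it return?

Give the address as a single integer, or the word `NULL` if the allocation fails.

Answer: 0

Derivation:
Op 1: a = malloc(11) -> a = 0; heap: [0-10 ALLOC][11-57 FREE]
Op 2: a = realloc(a, 27) -> a = 0; heap: [0-26 ALLOC][27-57 FREE]
Op 3: b = malloc(14) -> b = 27; heap: [0-26 ALLOC][27-40 ALLOC][41-57 FREE]
Op 4: a = realloc(a, 10) -> a = 0; heap: [0-9 ALLOC][10-26 FREE][27-40 ALLOC][41-57 FREE]
Op 5: free(b) -> (freed b); heap: [0-9 ALLOC][10-57 FREE]
Op 6: a = realloc(a, 20) -> a = 0; heap: [0-19 ALLOC][20-57 FREE]
Op 7: free(a) -> (freed a); heap: [0-57 FREE]
malloc(21): first-fit scan over [0-57 FREE] -> 0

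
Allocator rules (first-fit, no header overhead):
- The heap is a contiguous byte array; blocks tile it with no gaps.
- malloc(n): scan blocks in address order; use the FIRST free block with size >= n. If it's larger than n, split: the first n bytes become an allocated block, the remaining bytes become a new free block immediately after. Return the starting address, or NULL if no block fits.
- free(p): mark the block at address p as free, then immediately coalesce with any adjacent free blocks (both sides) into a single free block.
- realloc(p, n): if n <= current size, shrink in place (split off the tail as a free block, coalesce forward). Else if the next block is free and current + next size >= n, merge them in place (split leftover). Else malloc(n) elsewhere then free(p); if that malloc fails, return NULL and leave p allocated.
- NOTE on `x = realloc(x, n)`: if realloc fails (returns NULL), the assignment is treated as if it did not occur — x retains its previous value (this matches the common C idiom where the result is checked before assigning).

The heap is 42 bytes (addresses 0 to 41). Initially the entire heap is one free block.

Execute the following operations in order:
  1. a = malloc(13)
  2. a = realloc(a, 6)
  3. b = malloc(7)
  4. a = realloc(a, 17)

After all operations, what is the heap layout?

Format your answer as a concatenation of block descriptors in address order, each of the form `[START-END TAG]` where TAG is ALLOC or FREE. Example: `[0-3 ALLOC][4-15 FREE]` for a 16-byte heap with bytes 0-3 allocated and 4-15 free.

Answer: [0-5 FREE][6-12 ALLOC][13-29 ALLOC][30-41 FREE]

Derivation:
Op 1: a = malloc(13) -> a = 0; heap: [0-12 ALLOC][13-41 FREE]
Op 2: a = realloc(a, 6) -> a = 0; heap: [0-5 ALLOC][6-41 FREE]
Op 3: b = malloc(7) -> b = 6; heap: [0-5 ALLOC][6-12 ALLOC][13-41 FREE]
Op 4: a = realloc(a, 17) -> a = 13; heap: [0-5 FREE][6-12 ALLOC][13-29 ALLOC][30-41 FREE]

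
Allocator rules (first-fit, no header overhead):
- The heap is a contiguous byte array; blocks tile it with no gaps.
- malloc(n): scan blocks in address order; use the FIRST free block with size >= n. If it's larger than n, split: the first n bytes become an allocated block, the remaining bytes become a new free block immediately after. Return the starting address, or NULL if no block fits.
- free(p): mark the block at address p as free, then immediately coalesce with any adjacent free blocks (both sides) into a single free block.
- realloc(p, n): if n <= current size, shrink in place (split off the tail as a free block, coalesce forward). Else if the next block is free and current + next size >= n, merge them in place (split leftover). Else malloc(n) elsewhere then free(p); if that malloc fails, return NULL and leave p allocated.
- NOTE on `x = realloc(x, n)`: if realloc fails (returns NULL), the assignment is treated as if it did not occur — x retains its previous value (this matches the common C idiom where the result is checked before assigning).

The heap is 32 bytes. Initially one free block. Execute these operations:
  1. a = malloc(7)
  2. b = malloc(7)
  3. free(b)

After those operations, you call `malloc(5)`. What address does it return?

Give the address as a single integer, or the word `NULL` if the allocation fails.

Answer: 7

Derivation:
Op 1: a = malloc(7) -> a = 0; heap: [0-6 ALLOC][7-31 FREE]
Op 2: b = malloc(7) -> b = 7; heap: [0-6 ALLOC][7-13 ALLOC][14-31 FREE]
Op 3: free(b) -> (freed b); heap: [0-6 ALLOC][7-31 FREE]
malloc(5): first-fit scan over [0-6 ALLOC][7-31 FREE] -> 7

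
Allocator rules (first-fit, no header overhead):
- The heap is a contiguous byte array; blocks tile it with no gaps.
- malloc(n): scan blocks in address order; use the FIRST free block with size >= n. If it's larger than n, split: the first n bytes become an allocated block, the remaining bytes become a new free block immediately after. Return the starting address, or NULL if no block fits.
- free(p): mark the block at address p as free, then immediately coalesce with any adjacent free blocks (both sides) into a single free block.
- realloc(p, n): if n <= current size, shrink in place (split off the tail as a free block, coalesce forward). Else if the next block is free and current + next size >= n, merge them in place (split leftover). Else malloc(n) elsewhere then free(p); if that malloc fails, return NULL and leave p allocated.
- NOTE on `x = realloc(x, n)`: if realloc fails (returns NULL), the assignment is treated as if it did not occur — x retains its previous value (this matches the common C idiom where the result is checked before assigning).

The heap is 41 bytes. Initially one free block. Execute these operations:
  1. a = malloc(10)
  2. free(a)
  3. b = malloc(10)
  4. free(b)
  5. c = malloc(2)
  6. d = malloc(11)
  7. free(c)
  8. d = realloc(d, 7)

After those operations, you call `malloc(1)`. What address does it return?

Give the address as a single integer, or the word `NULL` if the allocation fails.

Op 1: a = malloc(10) -> a = 0; heap: [0-9 ALLOC][10-40 FREE]
Op 2: free(a) -> (freed a); heap: [0-40 FREE]
Op 3: b = malloc(10) -> b = 0; heap: [0-9 ALLOC][10-40 FREE]
Op 4: free(b) -> (freed b); heap: [0-40 FREE]
Op 5: c = malloc(2) -> c = 0; heap: [0-1 ALLOC][2-40 FREE]
Op 6: d = malloc(11) -> d = 2; heap: [0-1 ALLOC][2-12 ALLOC][13-40 FREE]
Op 7: free(c) -> (freed c); heap: [0-1 FREE][2-12 ALLOC][13-40 FREE]
Op 8: d = realloc(d, 7) -> d = 2; heap: [0-1 FREE][2-8 ALLOC][9-40 FREE]
malloc(1): first-fit scan over [0-1 FREE][2-8 ALLOC][9-40 FREE] -> 0

Answer: 0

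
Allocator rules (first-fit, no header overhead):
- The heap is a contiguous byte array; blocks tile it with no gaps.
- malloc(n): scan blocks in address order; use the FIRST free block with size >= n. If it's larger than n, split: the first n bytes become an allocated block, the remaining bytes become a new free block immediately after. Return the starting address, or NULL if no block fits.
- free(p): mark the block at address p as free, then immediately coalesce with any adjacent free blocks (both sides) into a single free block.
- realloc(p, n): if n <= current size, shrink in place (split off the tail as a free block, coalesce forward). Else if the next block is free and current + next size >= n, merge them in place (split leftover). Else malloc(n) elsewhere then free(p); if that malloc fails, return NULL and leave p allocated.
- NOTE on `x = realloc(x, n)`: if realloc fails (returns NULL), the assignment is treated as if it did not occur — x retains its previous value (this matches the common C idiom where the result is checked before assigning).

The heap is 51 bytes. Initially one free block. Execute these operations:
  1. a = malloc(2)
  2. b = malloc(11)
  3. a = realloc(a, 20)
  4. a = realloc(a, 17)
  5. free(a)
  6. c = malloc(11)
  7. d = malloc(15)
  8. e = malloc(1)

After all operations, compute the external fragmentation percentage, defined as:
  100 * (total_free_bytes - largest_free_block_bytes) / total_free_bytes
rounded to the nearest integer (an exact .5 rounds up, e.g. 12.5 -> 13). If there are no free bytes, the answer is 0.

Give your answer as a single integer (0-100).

Op 1: a = malloc(2) -> a = 0; heap: [0-1 ALLOC][2-50 FREE]
Op 2: b = malloc(11) -> b = 2; heap: [0-1 ALLOC][2-12 ALLOC][13-50 FREE]
Op 3: a = realloc(a, 20) -> a = 13; heap: [0-1 FREE][2-12 ALLOC][13-32 ALLOC][33-50 FREE]
Op 4: a = realloc(a, 17) -> a = 13; heap: [0-1 FREE][2-12 ALLOC][13-29 ALLOC][30-50 FREE]
Op 5: free(a) -> (freed a); heap: [0-1 FREE][2-12 ALLOC][13-50 FREE]
Op 6: c = malloc(11) -> c = 13; heap: [0-1 FREE][2-12 ALLOC][13-23 ALLOC][24-50 FREE]
Op 7: d = malloc(15) -> d = 24; heap: [0-1 FREE][2-12 ALLOC][13-23 ALLOC][24-38 ALLOC][39-50 FREE]
Op 8: e = malloc(1) -> e = 0; heap: [0-0 ALLOC][1-1 FREE][2-12 ALLOC][13-23 ALLOC][24-38 ALLOC][39-50 FREE]
Free blocks: [1 12] total_free=13 largest=12 -> 100*(13-12)/13 = 100/13 ≈ 7.692 -> rounds to 8

Answer: 8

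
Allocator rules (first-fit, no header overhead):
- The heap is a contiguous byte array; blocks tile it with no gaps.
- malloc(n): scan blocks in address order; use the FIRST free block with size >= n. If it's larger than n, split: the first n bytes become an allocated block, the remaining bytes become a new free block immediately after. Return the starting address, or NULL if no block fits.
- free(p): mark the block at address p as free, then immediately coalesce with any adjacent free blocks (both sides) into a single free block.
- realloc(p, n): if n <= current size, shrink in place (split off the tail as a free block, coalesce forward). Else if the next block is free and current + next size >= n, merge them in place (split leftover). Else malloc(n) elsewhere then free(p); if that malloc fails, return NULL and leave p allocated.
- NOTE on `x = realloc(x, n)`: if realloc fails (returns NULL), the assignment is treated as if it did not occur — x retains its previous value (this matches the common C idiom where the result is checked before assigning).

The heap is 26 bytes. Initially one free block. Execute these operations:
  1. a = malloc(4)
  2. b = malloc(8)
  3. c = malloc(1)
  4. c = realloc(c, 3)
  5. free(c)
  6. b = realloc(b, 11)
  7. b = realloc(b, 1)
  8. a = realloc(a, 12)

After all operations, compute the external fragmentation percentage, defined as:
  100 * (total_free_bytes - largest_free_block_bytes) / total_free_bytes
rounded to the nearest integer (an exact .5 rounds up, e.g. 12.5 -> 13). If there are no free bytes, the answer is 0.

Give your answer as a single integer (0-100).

Op 1: a = malloc(4) -> a = 0; heap: [0-3 ALLOC][4-25 FREE]
Op 2: b = malloc(8) -> b = 4; heap: [0-3 ALLOC][4-11 ALLOC][12-25 FREE]
Op 3: c = malloc(1) -> c = 12; heap: [0-3 ALLOC][4-11 ALLOC][12-12 ALLOC][13-25 FREE]
Op 4: c = realloc(c, 3) -> c = 12; heap: [0-3 ALLOC][4-11 ALLOC][12-14 ALLOC][15-25 FREE]
Op 5: free(c) -> (freed c); heap: [0-3 ALLOC][4-11 ALLOC][12-25 FREE]
Op 6: b = realloc(b, 11) -> b = 4; heap: [0-3 ALLOC][4-14 ALLOC][15-25 FREE]
Op 7: b = realloc(b, 1) -> b = 4; heap: [0-3 ALLOC][4-4 ALLOC][5-25 FREE]
Op 8: a = realloc(a, 12) -> a = 5; heap: [0-3 FREE][4-4 ALLOC][5-16 ALLOC][17-25 FREE]
Free blocks: [4 9] total_free=13 largest=9 -> 100*(13-9)/13 = 400/13 ≈ 30.769 -> rounds to 31

Answer: 31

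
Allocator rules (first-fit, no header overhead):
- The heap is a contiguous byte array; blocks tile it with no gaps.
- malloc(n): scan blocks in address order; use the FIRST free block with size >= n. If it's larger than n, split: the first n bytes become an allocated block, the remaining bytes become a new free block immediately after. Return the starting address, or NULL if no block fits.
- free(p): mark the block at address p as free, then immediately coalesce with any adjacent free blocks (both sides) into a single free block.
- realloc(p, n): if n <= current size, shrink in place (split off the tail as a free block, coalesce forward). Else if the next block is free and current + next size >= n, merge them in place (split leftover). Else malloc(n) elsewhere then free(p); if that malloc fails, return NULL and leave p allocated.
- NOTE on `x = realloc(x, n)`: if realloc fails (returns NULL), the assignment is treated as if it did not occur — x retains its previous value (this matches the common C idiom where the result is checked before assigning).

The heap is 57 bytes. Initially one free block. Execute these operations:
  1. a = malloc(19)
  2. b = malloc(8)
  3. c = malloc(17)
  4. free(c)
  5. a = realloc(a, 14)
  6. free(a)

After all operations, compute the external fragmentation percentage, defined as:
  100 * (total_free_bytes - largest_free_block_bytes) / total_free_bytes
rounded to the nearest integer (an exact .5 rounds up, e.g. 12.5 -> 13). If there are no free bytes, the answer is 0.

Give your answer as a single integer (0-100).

Op 1: a = malloc(19) -> a = 0; heap: [0-18 ALLOC][19-56 FREE]
Op 2: b = malloc(8) -> b = 19; heap: [0-18 ALLOC][19-26 ALLOC][27-56 FREE]
Op 3: c = malloc(17) -> c = 27; heap: [0-18 ALLOC][19-26 ALLOC][27-43 ALLOC][44-56 FREE]
Op 4: free(c) -> (freed c); heap: [0-18 ALLOC][19-26 ALLOC][27-56 FREE]
Op 5: a = realloc(a, 14) -> a = 0; heap: [0-13 ALLOC][14-18 FREE][19-26 ALLOC][27-56 FREE]
Op 6: free(a) -> (freed a); heap: [0-18 FREE][19-26 ALLOC][27-56 FREE]
Free blocks: [19 30] total_free=49 largest=30 -> 100*(49-30)/49 = 1900/49 ≈ 38.776 -> rounds to 39

Answer: 39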